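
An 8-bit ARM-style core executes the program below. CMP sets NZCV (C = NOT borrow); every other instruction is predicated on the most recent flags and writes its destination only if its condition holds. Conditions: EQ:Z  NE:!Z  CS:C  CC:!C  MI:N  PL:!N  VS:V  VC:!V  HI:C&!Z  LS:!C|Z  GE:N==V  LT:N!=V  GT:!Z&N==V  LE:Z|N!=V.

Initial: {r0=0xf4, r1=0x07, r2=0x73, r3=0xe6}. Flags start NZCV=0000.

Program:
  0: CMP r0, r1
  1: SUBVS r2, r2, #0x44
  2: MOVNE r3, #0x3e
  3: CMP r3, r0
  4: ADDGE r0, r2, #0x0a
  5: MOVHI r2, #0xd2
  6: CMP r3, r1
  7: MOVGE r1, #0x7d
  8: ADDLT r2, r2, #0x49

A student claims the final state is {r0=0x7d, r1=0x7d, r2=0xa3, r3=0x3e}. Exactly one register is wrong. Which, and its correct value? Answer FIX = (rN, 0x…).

0: ✓ CMP  NZCV=1010
1: · SUBVS
2: ✓ MOVNE  r3←0x3e
3: ✓ CMP  NZCV=0000
4: ✓ ADDGE  r0←0x7d
5: · MOVHI
6: ✓ CMP  NZCV=0010
7: ✓ MOVGE  r1←0x7d
8: · ADDLT

FIX = (r2, 0x73)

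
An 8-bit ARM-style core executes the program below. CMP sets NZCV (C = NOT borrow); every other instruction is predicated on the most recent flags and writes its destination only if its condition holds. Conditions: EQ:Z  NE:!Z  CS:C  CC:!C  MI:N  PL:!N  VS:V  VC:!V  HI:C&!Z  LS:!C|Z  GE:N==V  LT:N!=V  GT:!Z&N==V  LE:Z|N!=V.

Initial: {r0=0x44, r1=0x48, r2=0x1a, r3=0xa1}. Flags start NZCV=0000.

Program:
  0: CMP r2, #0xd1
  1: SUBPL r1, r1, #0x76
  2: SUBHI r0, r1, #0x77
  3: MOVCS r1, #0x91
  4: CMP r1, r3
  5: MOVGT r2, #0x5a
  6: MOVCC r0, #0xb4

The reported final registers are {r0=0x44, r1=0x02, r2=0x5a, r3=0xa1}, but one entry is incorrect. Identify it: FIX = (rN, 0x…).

FIX = (r1, 0xd2)

[0] flags=0000 → (cmp)
[1] flags=0000 PL?T → r1=0xd2
[2] flags=0000 HI?F → skip
[3] flags=0000 CS?F → skip
[4] flags=0010 → (cmp)
[5] flags=0010 GT?T → r2=0x5a
[6] flags=0010 CC?F → skip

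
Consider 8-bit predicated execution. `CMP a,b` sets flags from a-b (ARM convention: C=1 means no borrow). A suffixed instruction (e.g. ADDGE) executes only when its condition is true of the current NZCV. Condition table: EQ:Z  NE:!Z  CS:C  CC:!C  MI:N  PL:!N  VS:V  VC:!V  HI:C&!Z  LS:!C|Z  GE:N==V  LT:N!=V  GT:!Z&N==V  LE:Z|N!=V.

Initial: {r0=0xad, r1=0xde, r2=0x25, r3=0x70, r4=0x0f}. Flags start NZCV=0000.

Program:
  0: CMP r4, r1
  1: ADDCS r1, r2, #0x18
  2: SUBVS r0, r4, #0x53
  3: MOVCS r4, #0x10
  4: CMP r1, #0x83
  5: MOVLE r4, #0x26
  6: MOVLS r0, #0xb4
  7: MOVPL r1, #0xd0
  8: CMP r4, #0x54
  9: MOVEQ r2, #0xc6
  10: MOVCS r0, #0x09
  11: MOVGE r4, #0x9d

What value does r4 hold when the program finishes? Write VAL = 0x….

[0] flags=0000 → (cmp)
[1] flags=0000 CS?F → skip
[2] flags=0000 VS?F → skip
[3] flags=0000 CS?F → skip
[4] flags=0010 → (cmp)
[5] flags=0010 LE?F → skip
[6] flags=0010 LS?F → skip
[7] flags=0010 PL?T → r1=0xd0
[8] flags=1000 → (cmp)
[9] flags=1000 EQ?F → skip
[10] flags=1000 CS?F → skip
[11] flags=1000 GE?F → skip

VAL = 0x0f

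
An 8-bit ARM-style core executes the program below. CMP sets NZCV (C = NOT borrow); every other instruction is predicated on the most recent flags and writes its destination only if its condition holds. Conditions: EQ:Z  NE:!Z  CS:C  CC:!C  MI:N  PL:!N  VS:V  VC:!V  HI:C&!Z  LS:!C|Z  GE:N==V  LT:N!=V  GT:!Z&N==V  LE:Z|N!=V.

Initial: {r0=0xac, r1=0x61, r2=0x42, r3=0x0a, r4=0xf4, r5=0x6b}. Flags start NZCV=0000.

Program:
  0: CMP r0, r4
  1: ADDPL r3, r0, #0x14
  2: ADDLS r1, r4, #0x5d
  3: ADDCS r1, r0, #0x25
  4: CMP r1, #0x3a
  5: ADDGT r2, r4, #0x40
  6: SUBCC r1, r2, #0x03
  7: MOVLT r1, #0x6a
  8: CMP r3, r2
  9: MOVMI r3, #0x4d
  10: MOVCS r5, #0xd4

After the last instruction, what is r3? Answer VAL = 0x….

0: ✓ CMP  NZCV=1000
1: · ADDPL
2: ✓ ADDLS  r1←0x51
3: · ADDCS
4: ✓ CMP  NZCV=0010
5: ✓ ADDGT  r2←0x34
6: · SUBCC
7: · MOVLT
8: ✓ CMP  NZCV=1000
9: ✓ MOVMI  r3←0x4d
10: · MOVCS

VAL = 0x4d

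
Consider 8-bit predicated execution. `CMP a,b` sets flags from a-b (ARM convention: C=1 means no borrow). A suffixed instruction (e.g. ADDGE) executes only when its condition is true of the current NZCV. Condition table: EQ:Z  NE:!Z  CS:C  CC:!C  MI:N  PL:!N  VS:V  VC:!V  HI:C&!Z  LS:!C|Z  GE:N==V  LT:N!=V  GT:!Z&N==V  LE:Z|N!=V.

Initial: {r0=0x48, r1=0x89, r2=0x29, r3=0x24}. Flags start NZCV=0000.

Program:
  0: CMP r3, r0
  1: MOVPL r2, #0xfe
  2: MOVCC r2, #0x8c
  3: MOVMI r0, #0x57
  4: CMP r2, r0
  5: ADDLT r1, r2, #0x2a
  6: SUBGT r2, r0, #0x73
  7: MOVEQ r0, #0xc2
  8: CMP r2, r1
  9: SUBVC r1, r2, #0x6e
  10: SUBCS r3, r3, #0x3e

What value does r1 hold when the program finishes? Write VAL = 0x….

VAL = 0x1e

[0] flags=1000 → (cmp)
[1] flags=1000 PL?F → skip
[2] flags=1000 CC?T → r2=0x8c
[3] flags=1000 MI?T → r0=0x57
[4] flags=0011 → (cmp)
[5] flags=0011 LT?T → r1=0xb6
[6] flags=0011 GT?F → skip
[7] flags=0011 EQ?F → skip
[8] flags=1000 → (cmp)
[9] flags=1000 VC?T → r1=0x1e
[10] flags=1000 CS?F → skip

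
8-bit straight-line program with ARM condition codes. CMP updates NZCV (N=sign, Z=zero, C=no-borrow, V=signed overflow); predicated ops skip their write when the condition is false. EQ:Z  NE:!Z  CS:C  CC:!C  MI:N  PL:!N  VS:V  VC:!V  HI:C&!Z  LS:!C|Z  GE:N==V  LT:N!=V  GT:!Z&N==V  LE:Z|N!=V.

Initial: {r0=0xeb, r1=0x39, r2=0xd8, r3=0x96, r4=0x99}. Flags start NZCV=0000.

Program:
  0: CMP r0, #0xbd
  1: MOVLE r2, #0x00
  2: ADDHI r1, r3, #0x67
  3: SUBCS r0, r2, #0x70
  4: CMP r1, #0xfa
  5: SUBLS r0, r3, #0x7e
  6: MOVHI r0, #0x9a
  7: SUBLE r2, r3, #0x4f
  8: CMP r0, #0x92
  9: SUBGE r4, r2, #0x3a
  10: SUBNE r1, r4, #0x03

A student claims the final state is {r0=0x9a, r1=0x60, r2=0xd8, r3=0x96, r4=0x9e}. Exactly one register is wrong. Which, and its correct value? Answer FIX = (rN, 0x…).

FIX = (r1, 0x9b)

[0] flags=0010 → (cmp)
[1] flags=0010 LE?F → skip
[2] flags=0010 HI?T → r1=0xfd
[3] flags=0010 CS?T → r0=0x68
[4] flags=0010 → (cmp)
[5] flags=0010 LS?F → skip
[6] flags=0010 HI?T → r0=0x9a
[7] flags=0010 LE?F → skip
[8] flags=0010 → (cmp)
[9] flags=0010 GE?T → r4=0x9e
[10] flags=0010 NE?T → r1=0x9b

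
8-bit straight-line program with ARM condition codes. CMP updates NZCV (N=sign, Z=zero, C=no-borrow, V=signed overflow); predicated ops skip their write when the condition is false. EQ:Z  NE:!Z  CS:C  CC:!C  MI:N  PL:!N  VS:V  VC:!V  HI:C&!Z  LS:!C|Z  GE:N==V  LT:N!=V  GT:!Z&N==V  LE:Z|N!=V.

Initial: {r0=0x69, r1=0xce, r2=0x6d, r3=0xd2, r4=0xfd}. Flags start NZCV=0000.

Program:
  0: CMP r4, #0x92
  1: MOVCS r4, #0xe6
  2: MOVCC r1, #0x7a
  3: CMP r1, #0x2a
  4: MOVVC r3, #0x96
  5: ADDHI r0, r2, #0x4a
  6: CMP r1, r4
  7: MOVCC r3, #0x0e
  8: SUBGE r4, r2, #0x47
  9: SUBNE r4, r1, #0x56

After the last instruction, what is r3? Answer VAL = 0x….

[0] flags=0010 → (cmp)
[1] flags=0010 CS?T → r4=0xe6
[2] flags=0010 CC?F → skip
[3] flags=1010 → (cmp)
[4] flags=1010 VC?T → r3=0x96
[5] flags=1010 HI?T → r0=0xb7
[6] flags=1000 → (cmp)
[7] flags=1000 CC?T → r3=0x0e
[8] flags=1000 GE?F → skip
[9] flags=1000 NE?T → r4=0x78

VAL = 0x0e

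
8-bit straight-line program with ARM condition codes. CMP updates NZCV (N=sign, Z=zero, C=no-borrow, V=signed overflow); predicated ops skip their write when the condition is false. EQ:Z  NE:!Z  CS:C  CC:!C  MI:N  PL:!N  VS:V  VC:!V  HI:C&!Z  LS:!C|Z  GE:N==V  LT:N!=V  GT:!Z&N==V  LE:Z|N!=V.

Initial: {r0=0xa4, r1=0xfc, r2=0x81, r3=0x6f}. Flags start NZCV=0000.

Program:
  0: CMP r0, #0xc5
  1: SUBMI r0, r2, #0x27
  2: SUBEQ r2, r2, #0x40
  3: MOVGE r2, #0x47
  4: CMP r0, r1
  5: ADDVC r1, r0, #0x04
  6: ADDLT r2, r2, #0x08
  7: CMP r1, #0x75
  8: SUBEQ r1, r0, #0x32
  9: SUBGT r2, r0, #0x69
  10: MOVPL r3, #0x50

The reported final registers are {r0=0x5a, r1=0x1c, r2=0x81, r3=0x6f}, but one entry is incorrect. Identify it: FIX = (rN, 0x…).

[0] flags=1000 → (cmp)
[1] flags=1000 MI?T → r0=0x5a
[2] flags=1000 EQ?F → skip
[3] flags=1000 GE?F → skip
[4] flags=0000 → (cmp)
[5] flags=0000 VC?T → r1=0x5e
[6] flags=0000 LT?F → skip
[7] flags=1000 → (cmp)
[8] flags=1000 EQ?F → skip
[9] flags=1000 GT?F → skip
[10] flags=1000 PL?F → skip

FIX = (r1, 0x5e)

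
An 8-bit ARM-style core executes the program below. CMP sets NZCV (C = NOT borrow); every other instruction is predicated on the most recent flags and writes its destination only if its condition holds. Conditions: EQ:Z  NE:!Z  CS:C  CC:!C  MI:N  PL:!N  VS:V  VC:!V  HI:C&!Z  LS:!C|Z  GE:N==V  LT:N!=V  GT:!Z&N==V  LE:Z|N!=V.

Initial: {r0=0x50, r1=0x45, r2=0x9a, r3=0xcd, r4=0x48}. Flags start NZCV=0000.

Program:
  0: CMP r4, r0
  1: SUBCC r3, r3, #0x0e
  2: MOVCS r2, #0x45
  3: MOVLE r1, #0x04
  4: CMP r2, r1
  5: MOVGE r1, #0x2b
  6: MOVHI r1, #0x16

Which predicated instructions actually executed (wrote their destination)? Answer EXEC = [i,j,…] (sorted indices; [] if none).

EXEC = [1,3,6]

[0] flags=1000 → (cmp)
[1] flags=1000 CC?T → r3=0xbf
[2] flags=1000 CS?F → skip
[3] flags=1000 LE?T → r1=0x04
[4] flags=1010 → (cmp)
[5] flags=1010 GE?F → skip
[6] flags=1010 HI?T → r1=0x16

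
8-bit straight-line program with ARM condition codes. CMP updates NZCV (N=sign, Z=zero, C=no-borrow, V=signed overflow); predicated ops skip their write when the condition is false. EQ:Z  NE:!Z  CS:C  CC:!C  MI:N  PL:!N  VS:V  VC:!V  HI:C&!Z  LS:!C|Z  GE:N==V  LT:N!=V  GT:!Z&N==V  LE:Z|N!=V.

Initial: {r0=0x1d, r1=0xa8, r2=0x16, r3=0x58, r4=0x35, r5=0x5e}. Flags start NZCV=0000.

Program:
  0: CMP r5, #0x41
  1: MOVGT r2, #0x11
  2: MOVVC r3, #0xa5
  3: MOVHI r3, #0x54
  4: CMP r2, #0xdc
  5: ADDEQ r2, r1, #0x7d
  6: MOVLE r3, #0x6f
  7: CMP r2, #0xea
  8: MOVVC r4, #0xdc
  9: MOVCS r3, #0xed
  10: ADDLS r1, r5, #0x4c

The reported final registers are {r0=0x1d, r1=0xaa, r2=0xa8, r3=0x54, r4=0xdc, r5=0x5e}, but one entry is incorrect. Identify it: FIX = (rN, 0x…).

FIX = (r2, 0x11)

[0] flags=0010 → (cmp)
[1] flags=0010 GT?T → r2=0x11
[2] flags=0010 VC?T → r3=0xa5
[3] flags=0010 HI?T → r3=0x54
[4] flags=0000 → (cmp)
[5] flags=0000 EQ?F → skip
[6] flags=0000 LE?F → skip
[7] flags=0000 → (cmp)
[8] flags=0000 VC?T → r4=0xdc
[9] flags=0000 CS?F → skip
[10] flags=0000 LS?T → r1=0xaa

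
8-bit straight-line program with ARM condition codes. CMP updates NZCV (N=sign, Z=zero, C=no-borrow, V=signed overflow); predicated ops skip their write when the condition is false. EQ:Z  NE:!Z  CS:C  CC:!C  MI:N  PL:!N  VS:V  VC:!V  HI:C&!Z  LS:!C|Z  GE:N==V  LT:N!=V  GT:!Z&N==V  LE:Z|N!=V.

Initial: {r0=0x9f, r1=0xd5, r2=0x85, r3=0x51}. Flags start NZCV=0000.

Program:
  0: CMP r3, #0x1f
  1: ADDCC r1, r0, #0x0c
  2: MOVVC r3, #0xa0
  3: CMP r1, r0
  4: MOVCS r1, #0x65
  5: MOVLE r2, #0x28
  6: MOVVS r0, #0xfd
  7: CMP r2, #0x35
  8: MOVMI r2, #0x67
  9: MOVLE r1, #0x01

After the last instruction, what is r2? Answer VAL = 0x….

VAL = 0x85

[0] flags=0010 → (cmp)
[1] flags=0010 CC?F → skip
[2] flags=0010 VC?T → r3=0xa0
[3] flags=0010 → (cmp)
[4] flags=0010 CS?T → r1=0x65
[5] flags=0010 LE?F → skip
[6] flags=0010 VS?F → skip
[7] flags=0011 → (cmp)
[8] flags=0011 MI?F → skip
[9] flags=0011 LE?T → r1=0x01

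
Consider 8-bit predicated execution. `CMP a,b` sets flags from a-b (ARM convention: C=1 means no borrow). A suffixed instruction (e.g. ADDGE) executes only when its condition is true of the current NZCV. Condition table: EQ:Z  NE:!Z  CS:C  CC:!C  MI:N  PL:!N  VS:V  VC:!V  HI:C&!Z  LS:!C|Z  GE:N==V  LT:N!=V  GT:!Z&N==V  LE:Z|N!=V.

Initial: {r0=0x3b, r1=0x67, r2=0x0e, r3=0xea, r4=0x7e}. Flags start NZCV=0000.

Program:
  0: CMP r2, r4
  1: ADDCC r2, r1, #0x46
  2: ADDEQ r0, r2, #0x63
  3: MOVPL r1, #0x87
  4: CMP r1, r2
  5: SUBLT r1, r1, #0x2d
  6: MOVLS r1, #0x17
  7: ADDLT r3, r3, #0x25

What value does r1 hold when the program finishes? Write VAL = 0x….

VAL = 0x17

[0] flags=1000 → (cmp)
[1] flags=1000 CC?T → r2=0xad
[2] flags=1000 EQ?F → skip
[3] flags=1000 PL?F → skip
[4] flags=1001 → (cmp)
[5] flags=1001 LT?F → skip
[6] flags=1001 LS?T → r1=0x17
[7] flags=1001 LT?F → skip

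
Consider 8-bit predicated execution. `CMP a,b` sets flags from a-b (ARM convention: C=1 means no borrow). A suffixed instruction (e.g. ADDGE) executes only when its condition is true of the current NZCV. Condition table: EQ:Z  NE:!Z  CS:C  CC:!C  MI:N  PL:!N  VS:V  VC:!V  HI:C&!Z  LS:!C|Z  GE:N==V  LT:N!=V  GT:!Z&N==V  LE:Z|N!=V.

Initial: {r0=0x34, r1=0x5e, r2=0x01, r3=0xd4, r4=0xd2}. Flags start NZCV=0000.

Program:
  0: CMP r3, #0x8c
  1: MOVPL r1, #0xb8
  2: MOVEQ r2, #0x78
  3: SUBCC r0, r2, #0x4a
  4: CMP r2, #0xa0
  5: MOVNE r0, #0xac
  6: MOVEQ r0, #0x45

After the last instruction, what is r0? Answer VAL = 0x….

VAL = 0xac

[0] flags=0010 → (cmp)
[1] flags=0010 PL?T → r1=0xb8
[2] flags=0010 EQ?F → skip
[3] flags=0010 CC?F → skip
[4] flags=0000 → (cmp)
[5] flags=0000 NE?T → r0=0xac
[6] flags=0000 EQ?F → skip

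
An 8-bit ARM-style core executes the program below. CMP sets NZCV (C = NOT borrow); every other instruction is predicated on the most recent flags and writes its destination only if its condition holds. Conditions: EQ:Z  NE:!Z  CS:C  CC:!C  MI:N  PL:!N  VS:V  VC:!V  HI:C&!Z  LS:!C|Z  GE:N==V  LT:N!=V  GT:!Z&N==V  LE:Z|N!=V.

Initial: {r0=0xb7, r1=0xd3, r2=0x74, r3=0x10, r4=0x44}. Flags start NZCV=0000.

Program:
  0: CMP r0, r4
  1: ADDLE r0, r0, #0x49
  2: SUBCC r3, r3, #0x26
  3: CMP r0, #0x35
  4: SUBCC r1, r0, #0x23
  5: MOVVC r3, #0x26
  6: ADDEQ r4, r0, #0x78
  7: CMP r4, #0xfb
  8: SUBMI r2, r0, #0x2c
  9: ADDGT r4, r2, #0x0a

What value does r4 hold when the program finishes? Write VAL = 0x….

[0] flags=0011 → (cmp)
[1] flags=0011 LE?T → r0=0x00
[2] flags=0011 CC?F → skip
[3] flags=1000 → (cmp)
[4] flags=1000 CC?T → r1=0xdd
[5] flags=1000 VC?T → r3=0x26
[6] flags=1000 EQ?F → skip
[7] flags=0000 → (cmp)
[8] flags=0000 MI?F → skip
[9] flags=0000 GT?T → r4=0x7e

VAL = 0x7e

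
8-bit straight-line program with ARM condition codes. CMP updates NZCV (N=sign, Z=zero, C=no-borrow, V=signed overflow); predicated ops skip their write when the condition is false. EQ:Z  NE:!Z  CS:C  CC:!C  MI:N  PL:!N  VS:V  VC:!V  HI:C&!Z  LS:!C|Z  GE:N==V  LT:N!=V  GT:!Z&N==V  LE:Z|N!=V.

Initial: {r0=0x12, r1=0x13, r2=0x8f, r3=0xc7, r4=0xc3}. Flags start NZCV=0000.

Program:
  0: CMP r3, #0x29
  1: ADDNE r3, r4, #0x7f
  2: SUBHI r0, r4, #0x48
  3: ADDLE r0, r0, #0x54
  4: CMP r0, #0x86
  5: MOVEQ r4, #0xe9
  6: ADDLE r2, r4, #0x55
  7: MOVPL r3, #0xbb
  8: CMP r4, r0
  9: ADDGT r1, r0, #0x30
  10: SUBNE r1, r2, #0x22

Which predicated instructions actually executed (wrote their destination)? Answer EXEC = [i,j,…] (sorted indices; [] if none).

0: ✓ CMP  NZCV=1010
1: ✓ ADDNE  r3←0x42
2: ✓ SUBHI  r0←0x7b
3: ✓ ADDLE  r0←0xcf
4: ✓ CMP  NZCV=0010
5: · MOVEQ
6: · ADDLE
7: ✓ MOVPL  r3←0xbb
8: ✓ CMP  NZCV=1000
9: · ADDGT
10: ✓ SUBNE  r1←0x6d

EXEC = [1,2,3,7,10]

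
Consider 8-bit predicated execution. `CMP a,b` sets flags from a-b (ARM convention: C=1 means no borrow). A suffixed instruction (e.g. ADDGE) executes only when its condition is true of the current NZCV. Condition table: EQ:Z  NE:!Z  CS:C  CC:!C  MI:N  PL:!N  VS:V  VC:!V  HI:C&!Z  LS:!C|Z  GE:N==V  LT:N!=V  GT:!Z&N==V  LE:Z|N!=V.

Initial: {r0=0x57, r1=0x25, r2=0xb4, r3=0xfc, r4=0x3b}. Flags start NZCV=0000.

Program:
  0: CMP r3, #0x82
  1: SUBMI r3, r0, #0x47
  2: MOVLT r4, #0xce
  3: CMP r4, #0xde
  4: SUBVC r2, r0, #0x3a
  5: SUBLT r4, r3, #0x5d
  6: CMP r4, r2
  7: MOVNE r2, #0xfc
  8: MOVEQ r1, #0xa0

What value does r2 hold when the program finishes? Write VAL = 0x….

VAL = 0xfc

0: ✓ CMP  NZCV=0010
1: · SUBMI
2: · MOVLT
3: ✓ CMP  NZCV=0000
4: ✓ SUBVC  r2←0x1d
5: · SUBLT
6: ✓ CMP  NZCV=0010
7: ✓ MOVNE  r2←0xfc
8: · MOVEQ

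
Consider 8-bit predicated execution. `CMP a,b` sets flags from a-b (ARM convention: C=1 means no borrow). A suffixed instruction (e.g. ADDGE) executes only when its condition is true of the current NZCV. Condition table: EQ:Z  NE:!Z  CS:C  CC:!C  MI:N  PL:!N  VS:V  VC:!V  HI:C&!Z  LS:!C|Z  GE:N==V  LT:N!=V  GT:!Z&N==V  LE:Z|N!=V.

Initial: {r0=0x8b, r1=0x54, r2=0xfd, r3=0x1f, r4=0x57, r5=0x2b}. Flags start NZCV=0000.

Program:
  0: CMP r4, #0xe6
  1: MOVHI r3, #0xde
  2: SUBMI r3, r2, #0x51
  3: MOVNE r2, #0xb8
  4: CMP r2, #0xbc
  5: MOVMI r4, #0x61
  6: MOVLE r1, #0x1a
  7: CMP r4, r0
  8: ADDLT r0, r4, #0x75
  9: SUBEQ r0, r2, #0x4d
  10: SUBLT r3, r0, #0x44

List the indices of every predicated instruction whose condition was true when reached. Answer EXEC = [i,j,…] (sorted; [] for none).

EXEC = [3,5,6]

0: ✓ CMP  NZCV=0000
1: · MOVHI
2: · SUBMI
3: ✓ MOVNE  r2←0xb8
4: ✓ CMP  NZCV=1000
5: ✓ MOVMI  r4←0x61
6: ✓ MOVLE  r1←0x1a
7: ✓ CMP  NZCV=1001
8: · ADDLT
9: · SUBEQ
10: · SUBLT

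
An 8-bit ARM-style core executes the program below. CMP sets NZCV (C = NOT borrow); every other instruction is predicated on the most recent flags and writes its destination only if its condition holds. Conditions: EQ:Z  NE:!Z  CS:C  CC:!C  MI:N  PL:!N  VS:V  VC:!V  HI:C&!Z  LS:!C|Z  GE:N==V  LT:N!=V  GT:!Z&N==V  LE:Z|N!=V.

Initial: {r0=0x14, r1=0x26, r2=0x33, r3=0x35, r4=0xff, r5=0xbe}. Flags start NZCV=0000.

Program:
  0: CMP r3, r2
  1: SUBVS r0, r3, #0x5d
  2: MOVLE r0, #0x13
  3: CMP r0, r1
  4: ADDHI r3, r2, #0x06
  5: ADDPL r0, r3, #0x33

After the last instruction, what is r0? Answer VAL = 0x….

[0] flags=0010 → (cmp)
[1] flags=0010 VS?F → skip
[2] flags=0010 LE?F → skip
[3] flags=1000 → (cmp)
[4] flags=1000 HI?F → skip
[5] flags=1000 PL?F → skip

VAL = 0x14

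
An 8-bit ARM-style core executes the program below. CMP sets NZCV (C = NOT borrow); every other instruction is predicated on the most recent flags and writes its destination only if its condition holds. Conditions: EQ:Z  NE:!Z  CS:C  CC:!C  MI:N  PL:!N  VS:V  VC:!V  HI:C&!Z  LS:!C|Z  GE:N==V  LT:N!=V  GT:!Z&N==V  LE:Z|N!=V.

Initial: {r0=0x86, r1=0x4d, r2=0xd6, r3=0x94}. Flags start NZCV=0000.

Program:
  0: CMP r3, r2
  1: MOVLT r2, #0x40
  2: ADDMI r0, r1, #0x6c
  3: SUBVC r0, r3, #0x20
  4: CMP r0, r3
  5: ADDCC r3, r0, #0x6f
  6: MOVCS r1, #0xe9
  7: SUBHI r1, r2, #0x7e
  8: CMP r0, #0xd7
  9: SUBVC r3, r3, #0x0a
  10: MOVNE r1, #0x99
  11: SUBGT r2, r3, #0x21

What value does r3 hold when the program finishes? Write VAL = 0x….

VAL = 0xe3

[0] flags=1000 → (cmp)
[1] flags=1000 LT?T → r2=0x40
[2] flags=1000 MI?T → r0=0xb9
[3] flags=1000 VC?T → r0=0x74
[4] flags=1001 → (cmp)
[5] flags=1001 CC?T → r3=0xe3
[6] flags=1001 CS?F → skip
[7] flags=1001 HI?F → skip
[8] flags=1001 → (cmp)
[9] flags=1001 VC?F → skip
[10] flags=1001 NE?T → r1=0x99
[11] flags=1001 GT?T → r2=0xc2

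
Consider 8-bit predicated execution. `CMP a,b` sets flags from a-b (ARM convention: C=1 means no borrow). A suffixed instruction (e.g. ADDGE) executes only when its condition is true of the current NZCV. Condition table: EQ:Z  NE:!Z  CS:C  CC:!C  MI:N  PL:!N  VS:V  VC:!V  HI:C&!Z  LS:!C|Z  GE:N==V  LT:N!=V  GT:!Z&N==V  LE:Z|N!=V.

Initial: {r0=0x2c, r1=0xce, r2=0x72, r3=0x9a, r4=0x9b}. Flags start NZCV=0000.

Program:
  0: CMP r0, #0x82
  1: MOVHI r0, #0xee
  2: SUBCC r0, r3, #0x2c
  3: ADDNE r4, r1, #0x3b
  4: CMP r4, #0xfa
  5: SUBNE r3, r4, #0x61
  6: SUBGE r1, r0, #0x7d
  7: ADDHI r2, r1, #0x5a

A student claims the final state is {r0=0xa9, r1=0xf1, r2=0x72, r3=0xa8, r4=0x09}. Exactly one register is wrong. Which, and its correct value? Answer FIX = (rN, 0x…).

[0] flags=1001 → (cmp)
[1] flags=1001 HI?F → skip
[2] flags=1001 CC?T → r0=0x6e
[3] flags=1001 NE?T → r4=0x09
[4] flags=0000 → (cmp)
[5] flags=0000 NE?T → r3=0xa8
[6] flags=0000 GE?T → r1=0xf1
[7] flags=0000 HI?F → skip

FIX = (r0, 0x6e)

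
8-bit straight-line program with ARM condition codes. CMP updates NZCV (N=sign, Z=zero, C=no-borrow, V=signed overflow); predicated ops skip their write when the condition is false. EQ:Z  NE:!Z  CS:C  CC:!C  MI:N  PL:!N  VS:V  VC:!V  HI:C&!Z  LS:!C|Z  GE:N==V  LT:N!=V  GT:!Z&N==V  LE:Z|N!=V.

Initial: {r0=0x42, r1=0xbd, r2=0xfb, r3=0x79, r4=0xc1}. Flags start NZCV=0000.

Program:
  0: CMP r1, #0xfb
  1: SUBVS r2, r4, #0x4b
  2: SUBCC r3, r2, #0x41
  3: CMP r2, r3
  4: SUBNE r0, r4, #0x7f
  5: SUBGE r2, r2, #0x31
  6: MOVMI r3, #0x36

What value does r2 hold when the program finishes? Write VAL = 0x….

VAL = 0xca

[0] flags=1000 → (cmp)
[1] flags=1000 VS?F → skip
[2] flags=1000 CC?T → r3=0xba
[3] flags=0010 → (cmp)
[4] flags=0010 NE?T → r0=0x42
[5] flags=0010 GE?T → r2=0xca
[6] flags=0010 MI?F → skip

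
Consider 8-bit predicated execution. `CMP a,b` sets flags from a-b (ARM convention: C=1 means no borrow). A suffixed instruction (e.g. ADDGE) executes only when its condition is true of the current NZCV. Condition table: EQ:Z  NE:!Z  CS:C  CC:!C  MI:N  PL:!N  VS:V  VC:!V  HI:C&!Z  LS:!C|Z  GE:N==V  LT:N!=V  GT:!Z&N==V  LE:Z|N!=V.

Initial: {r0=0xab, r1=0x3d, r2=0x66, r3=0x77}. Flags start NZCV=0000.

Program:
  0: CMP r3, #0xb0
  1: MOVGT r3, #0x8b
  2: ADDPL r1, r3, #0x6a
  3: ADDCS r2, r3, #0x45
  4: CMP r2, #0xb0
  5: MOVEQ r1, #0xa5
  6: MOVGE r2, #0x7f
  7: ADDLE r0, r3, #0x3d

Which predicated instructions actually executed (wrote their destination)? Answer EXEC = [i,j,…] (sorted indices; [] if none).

EXEC = [1,6]

[0] flags=1001 → (cmp)
[1] flags=1001 GT?T → r3=0x8b
[2] flags=1001 PL?F → skip
[3] flags=1001 CS?F → skip
[4] flags=1001 → (cmp)
[5] flags=1001 EQ?F → skip
[6] flags=1001 GE?T → r2=0x7f
[7] flags=1001 LE?F → skip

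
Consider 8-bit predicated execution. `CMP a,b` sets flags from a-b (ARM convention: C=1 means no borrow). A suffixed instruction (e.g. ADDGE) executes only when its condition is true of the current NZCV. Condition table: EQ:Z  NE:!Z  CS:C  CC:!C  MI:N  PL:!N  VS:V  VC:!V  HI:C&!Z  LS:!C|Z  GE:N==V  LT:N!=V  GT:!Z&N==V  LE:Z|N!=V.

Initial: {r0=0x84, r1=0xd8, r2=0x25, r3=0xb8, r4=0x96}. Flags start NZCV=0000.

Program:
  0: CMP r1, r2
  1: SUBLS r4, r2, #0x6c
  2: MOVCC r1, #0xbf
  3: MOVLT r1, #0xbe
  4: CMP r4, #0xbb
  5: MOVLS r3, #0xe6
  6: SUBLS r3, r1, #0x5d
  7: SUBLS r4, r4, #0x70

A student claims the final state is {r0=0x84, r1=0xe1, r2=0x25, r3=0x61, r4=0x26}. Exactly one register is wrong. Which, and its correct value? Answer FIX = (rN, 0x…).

FIX = (r1, 0xbe)

[0] flags=1010 → (cmp)
[1] flags=1010 LS?F → skip
[2] flags=1010 CC?F → skip
[3] flags=1010 LT?T → r1=0xbe
[4] flags=1000 → (cmp)
[5] flags=1000 LS?T → r3=0xe6
[6] flags=1000 LS?T → r3=0x61
[7] flags=1000 LS?T → r4=0x26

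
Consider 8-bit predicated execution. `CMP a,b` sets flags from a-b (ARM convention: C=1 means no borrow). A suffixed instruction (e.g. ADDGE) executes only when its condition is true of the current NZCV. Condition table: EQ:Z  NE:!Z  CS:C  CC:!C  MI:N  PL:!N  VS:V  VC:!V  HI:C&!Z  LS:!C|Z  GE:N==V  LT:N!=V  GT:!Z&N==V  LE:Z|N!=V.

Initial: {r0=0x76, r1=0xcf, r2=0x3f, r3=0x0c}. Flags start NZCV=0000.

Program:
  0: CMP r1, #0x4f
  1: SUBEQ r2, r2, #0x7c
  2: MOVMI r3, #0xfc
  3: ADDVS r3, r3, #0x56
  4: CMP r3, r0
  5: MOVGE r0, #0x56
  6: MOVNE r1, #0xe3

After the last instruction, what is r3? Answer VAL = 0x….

VAL = 0xfc

0: ✓ CMP  NZCV=1010
1: · SUBEQ
2: ✓ MOVMI  r3←0xfc
3: · ADDVS
4: ✓ CMP  NZCV=1010
5: · MOVGE
6: ✓ MOVNE  r1←0xe3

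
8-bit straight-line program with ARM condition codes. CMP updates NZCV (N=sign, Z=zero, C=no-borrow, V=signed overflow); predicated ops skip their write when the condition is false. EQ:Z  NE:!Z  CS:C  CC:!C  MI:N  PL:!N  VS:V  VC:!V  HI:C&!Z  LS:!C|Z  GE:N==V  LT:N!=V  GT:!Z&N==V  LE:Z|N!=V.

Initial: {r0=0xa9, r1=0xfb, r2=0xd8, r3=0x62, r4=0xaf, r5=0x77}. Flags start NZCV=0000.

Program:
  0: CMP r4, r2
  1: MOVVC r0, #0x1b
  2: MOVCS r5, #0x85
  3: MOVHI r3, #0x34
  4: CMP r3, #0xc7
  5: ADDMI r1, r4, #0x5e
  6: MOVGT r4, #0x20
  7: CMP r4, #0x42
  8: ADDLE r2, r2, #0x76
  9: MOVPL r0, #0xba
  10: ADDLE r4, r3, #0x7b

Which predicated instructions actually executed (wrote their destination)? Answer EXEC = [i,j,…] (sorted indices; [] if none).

0: ✓ CMP  NZCV=1000
1: ✓ MOVVC  r0←0x1b
2: · MOVCS
3: · MOVHI
4: ✓ CMP  NZCV=1001
5: ✓ ADDMI  r1←0x0d
6: ✓ MOVGT  r4←0x20
7: ✓ CMP  NZCV=1000
8: ✓ ADDLE  r2←0x4e
9: · MOVPL
10: ✓ ADDLE  r4←0xdd

EXEC = [1,5,6,8,10]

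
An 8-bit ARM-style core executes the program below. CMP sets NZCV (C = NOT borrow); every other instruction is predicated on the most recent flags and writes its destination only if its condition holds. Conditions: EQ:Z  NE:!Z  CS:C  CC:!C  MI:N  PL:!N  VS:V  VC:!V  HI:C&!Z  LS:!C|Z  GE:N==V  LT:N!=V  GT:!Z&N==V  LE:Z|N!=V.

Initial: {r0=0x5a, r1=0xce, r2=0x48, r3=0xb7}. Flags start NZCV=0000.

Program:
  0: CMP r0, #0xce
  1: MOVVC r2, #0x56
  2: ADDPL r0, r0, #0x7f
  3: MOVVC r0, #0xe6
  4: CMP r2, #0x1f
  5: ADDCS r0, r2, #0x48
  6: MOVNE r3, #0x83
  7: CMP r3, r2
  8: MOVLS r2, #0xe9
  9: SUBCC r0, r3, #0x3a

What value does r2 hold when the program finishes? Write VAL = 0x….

VAL = 0x48

[0] flags=1001 → (cmp)
[1] flags=1001 VC?F → skip
[2] flags=1001 PL?F → skip
[3] flags=1001 VC?F → skip
[4] flags=0010 → (cmp)
[5] flags=0010 CS?T → r0=0x90
[6] flags=0010 NE?T → r3=0x83
[7] flags=0011 → (cmp)
[8] flags=0011 LS?F → skip
[9] flags=0011 CC?F → skip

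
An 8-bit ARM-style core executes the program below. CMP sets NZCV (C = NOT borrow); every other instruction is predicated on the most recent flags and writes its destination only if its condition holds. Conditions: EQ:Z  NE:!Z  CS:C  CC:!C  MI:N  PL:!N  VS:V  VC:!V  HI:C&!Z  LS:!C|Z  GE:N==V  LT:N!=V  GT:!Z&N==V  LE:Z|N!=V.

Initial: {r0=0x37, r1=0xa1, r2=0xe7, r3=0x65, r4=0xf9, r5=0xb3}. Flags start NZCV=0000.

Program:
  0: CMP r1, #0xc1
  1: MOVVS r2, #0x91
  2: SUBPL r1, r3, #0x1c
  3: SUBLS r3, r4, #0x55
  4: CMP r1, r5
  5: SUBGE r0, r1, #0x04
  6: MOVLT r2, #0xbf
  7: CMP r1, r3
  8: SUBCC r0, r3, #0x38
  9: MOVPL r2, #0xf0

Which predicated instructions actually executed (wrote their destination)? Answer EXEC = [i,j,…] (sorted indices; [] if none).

EXEC = [3,6,8]

0: ✓ CMP  NZCV=1000
1: · MOVVS
2: · SUBPL
3: ✓ SUBLS  r3←0xa4
4: ✓ CMP  NZCV=1000
5: · SUBGE
6: ✓ MOVLT  r2←0xbf
7: ✓ CMP  NZCV=1000
8: ✓ SUBCC  r0←0x6c
9: · MOVPL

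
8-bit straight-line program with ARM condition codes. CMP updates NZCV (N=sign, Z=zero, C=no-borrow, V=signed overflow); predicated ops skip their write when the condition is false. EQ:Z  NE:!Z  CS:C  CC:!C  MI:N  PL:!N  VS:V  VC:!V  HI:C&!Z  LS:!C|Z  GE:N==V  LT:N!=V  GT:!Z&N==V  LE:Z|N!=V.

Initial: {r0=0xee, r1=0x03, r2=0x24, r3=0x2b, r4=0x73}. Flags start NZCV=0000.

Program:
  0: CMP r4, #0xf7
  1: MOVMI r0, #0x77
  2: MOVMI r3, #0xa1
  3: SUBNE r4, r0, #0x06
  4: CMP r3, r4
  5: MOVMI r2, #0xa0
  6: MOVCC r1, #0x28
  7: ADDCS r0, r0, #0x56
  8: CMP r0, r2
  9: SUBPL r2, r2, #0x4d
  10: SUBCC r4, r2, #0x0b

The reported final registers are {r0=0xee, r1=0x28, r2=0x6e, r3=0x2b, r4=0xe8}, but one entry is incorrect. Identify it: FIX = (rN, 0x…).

FIX = (r2, 0x24)

0: ✓ CMP  NZCV=0000
1: · MOVMI
2: · MOVMI
3: ✓ SUBNE  r4←0xe8
4: ✓ CMP  NZCV=0000
5: · MOVMI
6: ✓ MOVCC  r1←0x28
7: · ADDCS
8: ✓ CMP  NZCV=1010
9: · SUBPL
10: · SUBCC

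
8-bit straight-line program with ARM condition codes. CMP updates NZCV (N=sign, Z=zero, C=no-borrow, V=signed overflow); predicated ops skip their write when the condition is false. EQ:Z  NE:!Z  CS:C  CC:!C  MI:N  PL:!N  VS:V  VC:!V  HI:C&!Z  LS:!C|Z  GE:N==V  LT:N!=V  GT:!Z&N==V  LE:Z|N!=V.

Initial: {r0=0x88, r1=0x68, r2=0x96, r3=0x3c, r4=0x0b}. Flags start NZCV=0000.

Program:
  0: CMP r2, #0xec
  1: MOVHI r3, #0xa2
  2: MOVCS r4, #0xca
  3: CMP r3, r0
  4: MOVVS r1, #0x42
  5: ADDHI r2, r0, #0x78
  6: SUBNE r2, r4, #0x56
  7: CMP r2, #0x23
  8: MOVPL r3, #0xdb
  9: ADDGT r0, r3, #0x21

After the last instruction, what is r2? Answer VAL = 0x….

0: ✓ CMP  NZCV=1000
1: · MOVHI
2: · MOVCS
3: ✓ CMP  NZCV=1001
4: ✓ MOVVS  r1←0x42
5: · ADDHI
6: ✓ SUBNE  r2←0xb5
7: ✓ CMP  NZCV=1010
8: · MOVPL
9: · ADDGT

VAL = 0xb5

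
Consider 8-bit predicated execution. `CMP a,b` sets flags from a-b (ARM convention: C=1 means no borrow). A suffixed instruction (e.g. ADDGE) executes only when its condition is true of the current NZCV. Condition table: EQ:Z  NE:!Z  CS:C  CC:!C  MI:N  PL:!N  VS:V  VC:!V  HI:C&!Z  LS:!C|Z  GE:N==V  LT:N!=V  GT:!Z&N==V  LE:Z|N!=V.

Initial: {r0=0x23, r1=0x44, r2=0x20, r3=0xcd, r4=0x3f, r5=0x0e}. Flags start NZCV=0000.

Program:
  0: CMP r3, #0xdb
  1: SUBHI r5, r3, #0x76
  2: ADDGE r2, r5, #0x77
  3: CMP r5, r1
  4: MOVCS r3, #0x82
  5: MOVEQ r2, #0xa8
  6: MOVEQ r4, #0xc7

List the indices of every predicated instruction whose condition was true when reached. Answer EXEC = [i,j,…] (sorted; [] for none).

[0] flags=1000 → (cmp)
[1] flags=1000 HI?F → skip
[2] flags=1000 GE?F → skip
[3] flags=1000 → (cmp)
[4] flags=1000 CS?F → skip
[5] flags=1000 EQ?F → skip
[6] flags=1000 EQ?F → skip

EXEC = []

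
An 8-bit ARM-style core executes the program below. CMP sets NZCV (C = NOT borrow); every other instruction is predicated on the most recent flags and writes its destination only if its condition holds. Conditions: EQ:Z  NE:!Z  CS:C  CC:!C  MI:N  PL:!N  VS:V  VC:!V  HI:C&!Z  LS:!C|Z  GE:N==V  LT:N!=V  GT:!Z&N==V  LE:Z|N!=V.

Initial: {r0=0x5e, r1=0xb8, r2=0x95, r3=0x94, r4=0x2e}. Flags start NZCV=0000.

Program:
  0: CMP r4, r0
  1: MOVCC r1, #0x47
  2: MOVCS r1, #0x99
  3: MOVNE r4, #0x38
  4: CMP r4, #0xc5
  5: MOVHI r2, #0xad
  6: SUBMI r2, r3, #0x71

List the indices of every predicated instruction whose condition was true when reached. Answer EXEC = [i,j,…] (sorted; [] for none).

EXEC = [1,3]

0: ✓ CMP  NZCV=1000
1: ✓ MOVCC  r1←0x47
2: · MOVCS
3: ✓ MOVNE  r4←0x38
4: ✓ CMP  NZCV=0000
5: · MOVHI
6: · SUBMI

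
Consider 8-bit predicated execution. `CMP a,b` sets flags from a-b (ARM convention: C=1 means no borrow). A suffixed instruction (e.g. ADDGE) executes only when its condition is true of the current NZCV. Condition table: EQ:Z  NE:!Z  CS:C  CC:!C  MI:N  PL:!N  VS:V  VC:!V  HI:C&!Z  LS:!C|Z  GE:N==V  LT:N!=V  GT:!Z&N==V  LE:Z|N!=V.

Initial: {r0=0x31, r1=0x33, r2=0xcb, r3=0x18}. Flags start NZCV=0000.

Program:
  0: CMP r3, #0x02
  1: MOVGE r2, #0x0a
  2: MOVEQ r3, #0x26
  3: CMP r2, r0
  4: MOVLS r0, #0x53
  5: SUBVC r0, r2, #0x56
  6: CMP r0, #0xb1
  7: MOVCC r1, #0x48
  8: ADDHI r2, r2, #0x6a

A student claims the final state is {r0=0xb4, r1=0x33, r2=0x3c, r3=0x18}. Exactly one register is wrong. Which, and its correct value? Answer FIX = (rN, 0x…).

FIX = (r2, 0x74)

[0] flags=0010 → (cmp)
[1] flags=0010 GE?T → r2=0x0a
[2] flags=0010 EQ?F → skip
[3] flags=1000 → (cmp)
[4] flags=1000 LS?T → r0=0x53
[5] flags=1000 VC?T → r0=0xb4
[6] flags=0010 → (cmp)
[7] flags=0010 CC?F → skip
[8] flags=0010 HI?T → r2=0x74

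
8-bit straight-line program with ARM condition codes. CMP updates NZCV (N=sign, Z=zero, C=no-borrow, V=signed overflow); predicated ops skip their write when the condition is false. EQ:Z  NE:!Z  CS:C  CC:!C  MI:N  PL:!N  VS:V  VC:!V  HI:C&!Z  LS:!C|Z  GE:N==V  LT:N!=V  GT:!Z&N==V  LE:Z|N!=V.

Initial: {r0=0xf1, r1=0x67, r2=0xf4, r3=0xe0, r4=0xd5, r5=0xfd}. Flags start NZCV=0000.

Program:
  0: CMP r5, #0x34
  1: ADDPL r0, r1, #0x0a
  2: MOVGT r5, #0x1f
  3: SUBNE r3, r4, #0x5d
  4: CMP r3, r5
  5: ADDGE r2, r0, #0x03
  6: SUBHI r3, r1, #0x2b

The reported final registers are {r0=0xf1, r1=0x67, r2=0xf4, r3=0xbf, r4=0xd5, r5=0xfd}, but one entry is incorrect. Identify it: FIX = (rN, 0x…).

[0] flags=1010 → (cmp)
[1] flags=1010 PL?F → skip
[2] flags=1010 GT?F → skip
[3] flags=1010 NE?T → r3=0x78
[4] flags=0000 → (cmp)
[5] flags=0000 GE?T → r2=0xf4
[6] flags=0000 HI?F → skip

FIX = (r3, 0x78)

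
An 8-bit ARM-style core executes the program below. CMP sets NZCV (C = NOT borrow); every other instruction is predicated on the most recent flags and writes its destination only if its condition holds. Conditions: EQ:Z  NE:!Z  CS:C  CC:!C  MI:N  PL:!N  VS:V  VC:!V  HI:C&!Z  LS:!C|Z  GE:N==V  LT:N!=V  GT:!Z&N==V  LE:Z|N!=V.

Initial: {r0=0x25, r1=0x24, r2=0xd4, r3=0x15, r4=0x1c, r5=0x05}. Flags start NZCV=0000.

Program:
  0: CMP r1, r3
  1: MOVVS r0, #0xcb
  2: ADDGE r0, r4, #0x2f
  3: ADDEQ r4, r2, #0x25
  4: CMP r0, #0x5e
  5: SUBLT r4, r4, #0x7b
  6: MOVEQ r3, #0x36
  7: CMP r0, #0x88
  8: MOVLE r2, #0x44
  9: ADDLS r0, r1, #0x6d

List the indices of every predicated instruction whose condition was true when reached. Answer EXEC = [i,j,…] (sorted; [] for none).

0: ✓ CMP  NZCV=0010
1: · MOVVS
2: ✓ ADDGE  r0←0x4b
3: · ADDEQ
4: ✓ CMP  NZCV=1000
5: ✓ SUBLT  r4←0xa1
6: · MOVEQ
7: ✓ CMP  NZCV=1001
8: · MOVLE
9: ✓ ADDLS  r0←0x91

EXEC = [2,5,9]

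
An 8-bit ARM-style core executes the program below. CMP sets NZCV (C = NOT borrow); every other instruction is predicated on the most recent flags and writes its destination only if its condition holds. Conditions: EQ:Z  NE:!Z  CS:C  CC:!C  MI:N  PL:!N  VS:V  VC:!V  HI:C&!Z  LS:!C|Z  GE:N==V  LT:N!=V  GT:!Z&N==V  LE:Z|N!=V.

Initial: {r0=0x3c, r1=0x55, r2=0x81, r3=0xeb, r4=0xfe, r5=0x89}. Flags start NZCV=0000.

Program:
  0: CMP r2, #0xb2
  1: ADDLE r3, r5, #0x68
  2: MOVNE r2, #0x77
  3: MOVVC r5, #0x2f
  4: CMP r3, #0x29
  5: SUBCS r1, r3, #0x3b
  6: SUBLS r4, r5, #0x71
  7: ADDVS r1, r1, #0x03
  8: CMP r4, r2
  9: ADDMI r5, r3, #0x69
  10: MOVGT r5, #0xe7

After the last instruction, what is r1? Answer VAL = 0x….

[0] flags=1000 → (cmp)
[1] flags=1000 LE?T → r3=0xf1
[2] flags=1000 NE?T → r2=0x77
[3] flags=1000 VC?T → r5=0x2f
[4] flags=1010 → (cmp)
[5] flags=1010 CS?T → r1=0xb6
[6] flags=1010 LS?F → skip
[7] flags=1010 VS?F → skip
[8] flags=1010 → (cmp)
[9] flags=1010 MI?T → r5=0x5a
[10] flags=1010 GT?F → skip

VAL = 0xb6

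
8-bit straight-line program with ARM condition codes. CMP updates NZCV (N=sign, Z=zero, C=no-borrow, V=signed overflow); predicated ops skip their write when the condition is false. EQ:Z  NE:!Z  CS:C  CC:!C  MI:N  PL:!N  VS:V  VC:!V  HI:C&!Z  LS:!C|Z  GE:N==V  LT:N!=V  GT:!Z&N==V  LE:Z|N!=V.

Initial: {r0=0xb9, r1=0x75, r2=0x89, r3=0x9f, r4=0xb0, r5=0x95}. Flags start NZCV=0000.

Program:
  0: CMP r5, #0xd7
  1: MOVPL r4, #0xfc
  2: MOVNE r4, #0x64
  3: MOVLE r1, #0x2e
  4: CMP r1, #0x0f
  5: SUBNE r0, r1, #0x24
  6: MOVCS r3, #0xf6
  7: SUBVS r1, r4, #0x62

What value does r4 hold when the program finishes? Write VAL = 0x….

VAL = 0x64

[0] flags=1000 → (cmp)
[1] flags=1000 PL?F → skip
[2] flags=1000 NE?T → r4=0x64
[3] flags=1000 LE?T → r1=0x2e
[4] flags=0010 → (cmp)
[5] flags=0010 NE?T → r0=0x0a
[6] flags=0010 CS?T → r3=0xf6
[7] flags=0010 VS?F → skip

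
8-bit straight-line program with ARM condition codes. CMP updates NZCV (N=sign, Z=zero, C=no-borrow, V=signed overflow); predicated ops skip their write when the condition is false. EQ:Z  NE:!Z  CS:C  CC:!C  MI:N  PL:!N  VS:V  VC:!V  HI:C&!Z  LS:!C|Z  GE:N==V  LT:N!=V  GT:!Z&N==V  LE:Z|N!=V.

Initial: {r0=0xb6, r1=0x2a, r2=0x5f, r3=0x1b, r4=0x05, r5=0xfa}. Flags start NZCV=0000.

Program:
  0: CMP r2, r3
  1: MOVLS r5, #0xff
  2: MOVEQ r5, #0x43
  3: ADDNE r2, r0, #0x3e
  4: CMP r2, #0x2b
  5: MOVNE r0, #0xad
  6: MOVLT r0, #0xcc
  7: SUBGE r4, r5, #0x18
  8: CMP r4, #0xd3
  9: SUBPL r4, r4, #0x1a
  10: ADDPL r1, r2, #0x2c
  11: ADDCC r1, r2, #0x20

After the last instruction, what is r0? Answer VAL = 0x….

0: ✓ CMP  NZCV=0010
1: · MOVLS
2: · MOVEQ
3: ✓ ADDNE  r2←0xf4
4: ✓ CMP  NZCV=1010
5: ✓ MOVNE  r0←0xad
6: ✓ MOVLT  r0←0xcc
7: · SUBGE
8: ✓ CMP  NZCV=0000
9: ✓ SUBPL  r4←0xeb
10: ✓ ADDPL  r1←0x20
11: ✓ ADDCC  r1←0x14

VAL = 0xcc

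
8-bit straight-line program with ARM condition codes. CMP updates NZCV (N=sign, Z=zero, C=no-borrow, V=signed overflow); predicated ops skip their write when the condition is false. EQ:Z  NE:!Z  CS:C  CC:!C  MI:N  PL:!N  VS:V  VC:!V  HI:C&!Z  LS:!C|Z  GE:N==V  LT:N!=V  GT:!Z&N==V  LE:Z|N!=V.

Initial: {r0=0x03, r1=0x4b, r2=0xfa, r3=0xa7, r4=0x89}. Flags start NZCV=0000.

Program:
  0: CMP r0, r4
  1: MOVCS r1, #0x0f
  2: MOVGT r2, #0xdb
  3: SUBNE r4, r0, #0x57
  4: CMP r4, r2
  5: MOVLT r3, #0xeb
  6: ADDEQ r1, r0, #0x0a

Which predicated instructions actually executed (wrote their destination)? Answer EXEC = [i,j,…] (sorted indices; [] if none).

EXEC = [2,3,5]

[0] flags=0000 → (cmp)
[1] flags=0000 CS?F → skip
[2] flags=0000 GT?T → r2=0xdb
[3] flags=0000 NE?T → r4=0xac
[4] flags=1000 → (cmp)
[5] flags=1000 LT?T → r3=0xeb
[6] flags=1000 EQ?F → skip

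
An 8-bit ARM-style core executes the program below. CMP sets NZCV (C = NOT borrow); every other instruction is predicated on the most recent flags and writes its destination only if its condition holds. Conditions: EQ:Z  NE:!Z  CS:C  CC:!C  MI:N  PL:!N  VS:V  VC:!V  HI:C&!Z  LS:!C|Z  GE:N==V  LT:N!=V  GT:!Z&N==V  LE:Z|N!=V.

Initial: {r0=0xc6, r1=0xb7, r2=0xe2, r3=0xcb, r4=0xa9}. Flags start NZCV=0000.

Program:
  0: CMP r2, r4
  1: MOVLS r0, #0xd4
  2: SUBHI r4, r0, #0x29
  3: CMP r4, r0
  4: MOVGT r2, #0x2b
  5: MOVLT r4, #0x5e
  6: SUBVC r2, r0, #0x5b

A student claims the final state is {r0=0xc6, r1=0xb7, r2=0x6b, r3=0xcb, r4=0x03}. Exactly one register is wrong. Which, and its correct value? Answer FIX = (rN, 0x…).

FIX = (r4, 0x5e)

[0] flags=0010 → (cmp)
[1] flags=0010 LS?F → skip
[2] flags=0010 HI?T → r4=0x9d
[3] flags=1000 → (cmp)
[4] flags=1000 GT?F → skip
[5] flags=1000 LT?T → r4=0x5e
[6] flags=1000 VC?T → r2=0x6b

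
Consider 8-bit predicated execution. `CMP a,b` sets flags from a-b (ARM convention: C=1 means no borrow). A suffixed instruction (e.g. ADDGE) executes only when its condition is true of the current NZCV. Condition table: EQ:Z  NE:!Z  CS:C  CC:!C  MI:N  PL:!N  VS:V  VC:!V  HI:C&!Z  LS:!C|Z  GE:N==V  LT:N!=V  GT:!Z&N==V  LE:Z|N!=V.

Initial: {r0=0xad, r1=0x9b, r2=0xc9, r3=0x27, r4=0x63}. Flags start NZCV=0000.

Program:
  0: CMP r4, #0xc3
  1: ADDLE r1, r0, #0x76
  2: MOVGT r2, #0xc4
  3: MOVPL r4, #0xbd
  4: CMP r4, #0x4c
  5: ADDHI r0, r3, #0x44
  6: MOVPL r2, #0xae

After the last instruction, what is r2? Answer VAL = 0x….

0: ✓ CMP  NZCV=1001
1: · ADDLE
2: ✓ MOVGT  r2←0xc4
3: · MOVPL
4: ✓ CMP  NZCV=0010
5: ✓ ADDHI  r0←0x6b
6: ✓ MOVPL  r2←0xae

VAL = 0xae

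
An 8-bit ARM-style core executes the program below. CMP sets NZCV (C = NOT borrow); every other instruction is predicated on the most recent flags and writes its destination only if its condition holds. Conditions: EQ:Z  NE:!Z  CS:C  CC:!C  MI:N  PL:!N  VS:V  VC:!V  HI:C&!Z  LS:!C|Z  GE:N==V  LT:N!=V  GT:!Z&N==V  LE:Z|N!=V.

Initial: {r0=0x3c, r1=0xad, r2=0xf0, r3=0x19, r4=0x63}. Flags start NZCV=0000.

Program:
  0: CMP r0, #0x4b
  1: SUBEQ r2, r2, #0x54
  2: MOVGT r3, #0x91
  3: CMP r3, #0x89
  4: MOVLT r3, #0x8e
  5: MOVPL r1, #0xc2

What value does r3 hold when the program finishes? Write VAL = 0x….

[0] flags=1000 → (cmp)
[1] flags=1000 EQ?F → skip
[2] flags=1000 GT?F → skip
[3] flags=1001 → (cmp)
[4] flags=1001 LT?F → skip
[5] flags=1001 PL?F → skip

VAL = 0x19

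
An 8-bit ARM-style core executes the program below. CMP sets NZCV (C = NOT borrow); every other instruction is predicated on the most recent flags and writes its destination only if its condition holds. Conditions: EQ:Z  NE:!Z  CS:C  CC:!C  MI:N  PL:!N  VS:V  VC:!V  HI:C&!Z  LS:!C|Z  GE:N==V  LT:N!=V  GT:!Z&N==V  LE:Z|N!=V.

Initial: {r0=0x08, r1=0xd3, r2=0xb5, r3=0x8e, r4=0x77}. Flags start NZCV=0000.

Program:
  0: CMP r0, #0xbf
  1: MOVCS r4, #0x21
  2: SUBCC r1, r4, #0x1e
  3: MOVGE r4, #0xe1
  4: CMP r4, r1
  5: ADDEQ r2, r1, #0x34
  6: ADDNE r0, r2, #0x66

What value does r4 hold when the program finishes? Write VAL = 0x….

VAL = 0xe1

[0] flags=0000 → (cmp)
[1] flags=0000 CS?F → skip
[2] flags=0000 CC?T → r1=0x59
[3] flags=0000 GE?T → r4=0xe1
[4] flags=1010 → (cmp)
[5] flags=1010 EQ?F → skip
[6] flags=1010 NE?T → r0=0x1b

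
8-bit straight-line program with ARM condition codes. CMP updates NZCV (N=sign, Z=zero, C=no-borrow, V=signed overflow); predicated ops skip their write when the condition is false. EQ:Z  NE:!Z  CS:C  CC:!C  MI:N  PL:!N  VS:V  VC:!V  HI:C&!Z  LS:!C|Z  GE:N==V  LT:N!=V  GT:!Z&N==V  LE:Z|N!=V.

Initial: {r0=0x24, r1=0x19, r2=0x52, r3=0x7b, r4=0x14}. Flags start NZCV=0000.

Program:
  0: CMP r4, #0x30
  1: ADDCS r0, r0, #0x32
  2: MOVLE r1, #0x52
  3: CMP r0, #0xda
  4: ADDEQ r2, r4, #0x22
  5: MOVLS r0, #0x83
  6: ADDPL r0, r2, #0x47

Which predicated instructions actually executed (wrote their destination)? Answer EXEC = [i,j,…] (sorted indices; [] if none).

EXEC = [2,5,6]

[0] flags=1000 → (cmp)
[1] flags=1000 CS?F → skip
[2] flags=1000 LE?T → r1=0x52
[3] flags=0000 → (cmp)
[4] flags=0000 EQ?F → skip
[5] flags=0000 LS?T → r0=0x83
[6] flags=0000 PL?T → r0=0x99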